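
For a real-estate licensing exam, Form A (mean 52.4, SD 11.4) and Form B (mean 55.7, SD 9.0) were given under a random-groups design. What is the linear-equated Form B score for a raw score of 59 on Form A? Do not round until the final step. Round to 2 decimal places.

Linear equating: y = (SD_Y/SD_X)(x − M_X) + M_Y
y = (9.0/11.4)(59 − 52.4) + 55.7
y = 0.789474 × 6.6 + 55.7 = 5.2105 + 55.7 = 60.91

60.91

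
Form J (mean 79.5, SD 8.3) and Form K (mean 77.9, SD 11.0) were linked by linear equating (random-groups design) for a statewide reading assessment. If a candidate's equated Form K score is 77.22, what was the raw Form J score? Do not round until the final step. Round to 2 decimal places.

Invert y = (SD_Y/SD_X)(x − M_X) + M_Y:
x = (SD_X/SD_Y)(y − M_Y) + M_X = (8.3/11.0)(77.22 − 77.9) + 79.5
x = 0.754545 × -0.680 + 79.5 = 78.99

78.99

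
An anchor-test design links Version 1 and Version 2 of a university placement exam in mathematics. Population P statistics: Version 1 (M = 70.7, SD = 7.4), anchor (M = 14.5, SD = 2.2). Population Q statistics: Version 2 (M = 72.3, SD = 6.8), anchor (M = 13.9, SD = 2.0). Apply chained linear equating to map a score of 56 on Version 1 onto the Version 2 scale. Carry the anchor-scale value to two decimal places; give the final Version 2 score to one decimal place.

59.5

Version 1 → anchor (Population P): v = (2.2/7.4)(56 − 70.7) + 14.5 = 10.13
anchor → Version 2 (Population Q): y = (6.8/2.0)(10.13 − 13.9) + 72.3 = 59.5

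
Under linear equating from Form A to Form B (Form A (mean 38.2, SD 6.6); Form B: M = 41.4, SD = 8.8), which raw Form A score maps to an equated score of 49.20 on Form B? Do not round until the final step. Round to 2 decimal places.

44.05

Invert y = (SD_Y/SD_X)(x − M_X) + M_Y:
x = (SD_X/SD_Y)(y − M_Y) + M_X = (6.6/8.8)(49.20 − 41.4) + 38.2
x = 0.750000 × 7.800 + 38.2 = 44.05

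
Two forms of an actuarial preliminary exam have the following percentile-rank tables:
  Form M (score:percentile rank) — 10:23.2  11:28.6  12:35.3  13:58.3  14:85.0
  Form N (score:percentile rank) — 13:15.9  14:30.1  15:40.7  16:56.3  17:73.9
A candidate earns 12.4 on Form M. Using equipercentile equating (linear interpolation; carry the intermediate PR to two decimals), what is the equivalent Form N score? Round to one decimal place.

PR of 12.4 on Form M: 35.3 + (12.4 − 12)/(13 − 12) × (58.3 − 35.3) = 44.50
On Form N, PR 44.50 falls between score 15 (PR 40.7) and 16 (PR 56.3).
Interpolate: 15 + (44.50 − 40.7)/(56.3 − 40.7) × (16 − 15) = 15.2

15.2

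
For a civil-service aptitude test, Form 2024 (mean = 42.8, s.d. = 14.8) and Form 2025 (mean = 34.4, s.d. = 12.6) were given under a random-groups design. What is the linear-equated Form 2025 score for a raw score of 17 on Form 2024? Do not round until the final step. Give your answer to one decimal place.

Linear equating: y = (SD_Y/SD_X)(x − M_X) + M_Y
y = (12.6/14.8)(17 − 42.8) + 34.4
y = 0.851351 × -25.8 + 34.4 = -21.9649 + 34.4 = 12.4

12.4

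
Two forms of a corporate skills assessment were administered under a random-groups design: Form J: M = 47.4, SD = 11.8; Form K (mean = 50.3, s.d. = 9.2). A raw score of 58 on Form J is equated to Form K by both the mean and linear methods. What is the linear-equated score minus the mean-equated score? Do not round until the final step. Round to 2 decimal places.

Mean-equated: 58 + (50.3 − 47.4) = 60.90
Linear-equated: (9.2/11.8)(58 − 47.4) + 50.3 = 58.564
Difference = 58.564 − 60.90 = -2.34

-2.34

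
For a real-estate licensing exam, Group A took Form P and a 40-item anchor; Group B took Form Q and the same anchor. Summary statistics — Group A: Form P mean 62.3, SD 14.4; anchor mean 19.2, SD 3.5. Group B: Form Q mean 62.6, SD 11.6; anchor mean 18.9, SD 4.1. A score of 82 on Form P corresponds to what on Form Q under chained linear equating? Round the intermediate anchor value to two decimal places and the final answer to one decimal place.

77.0

Form P → anchor (Group A): v = (3.5/14.4)(82 − 62.3) + 19.2 = 23.99
anchor → Form Q (Group B): y = (11.6/4.1)(23.99 − 18.9) + 62.6 = 77.0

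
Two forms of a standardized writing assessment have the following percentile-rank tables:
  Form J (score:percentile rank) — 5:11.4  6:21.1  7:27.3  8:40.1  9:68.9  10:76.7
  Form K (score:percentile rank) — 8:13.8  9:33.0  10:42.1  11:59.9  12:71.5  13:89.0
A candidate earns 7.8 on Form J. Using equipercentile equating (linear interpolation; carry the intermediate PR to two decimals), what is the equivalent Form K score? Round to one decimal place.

PR of 7.8 on Form J: 27.3 + (7.8 − 7)/(8 − 7) × (40.1 − 27.3) = 37.54
On Form K, PR 37.54 falls between score 9 (PR 33.0) and 10 (PR 42.1).
Interpolate: 9 + (37.54 − 33.0)/(42.1 − 33.0) × (10 − 9) = 9.5

9.5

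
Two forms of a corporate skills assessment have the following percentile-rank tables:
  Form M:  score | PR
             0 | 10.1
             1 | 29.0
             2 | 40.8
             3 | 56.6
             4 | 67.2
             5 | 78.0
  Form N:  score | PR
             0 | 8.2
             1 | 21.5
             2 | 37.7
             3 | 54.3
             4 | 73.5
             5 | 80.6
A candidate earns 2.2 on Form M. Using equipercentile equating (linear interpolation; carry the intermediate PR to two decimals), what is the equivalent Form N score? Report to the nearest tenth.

2.4

PR of 2.2 on Form M: 40.8 + (2.2 − 2)/(3 − 2) × (56.6 − 40.8) = 43.96
On Form N, PR 43.96 falls between score 2 (PR 37.7) and 3 (PR 54.3).
Interpolate: 2 + (43.96 − 37.7)/(54.3 − 37.7) × (3 − 2) = 2.4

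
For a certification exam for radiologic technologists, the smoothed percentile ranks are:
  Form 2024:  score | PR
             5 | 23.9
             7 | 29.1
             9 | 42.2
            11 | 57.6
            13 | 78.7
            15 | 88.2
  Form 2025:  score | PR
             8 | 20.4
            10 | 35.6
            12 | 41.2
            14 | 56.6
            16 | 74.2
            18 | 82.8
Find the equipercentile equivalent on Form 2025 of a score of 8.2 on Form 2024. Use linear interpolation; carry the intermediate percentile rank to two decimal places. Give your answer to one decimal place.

PR of 8.2 on Form 2024: 29.1 + (8.2 − 7)/(9 − 7) × (42.2 − 29.1) = 36.96
On Form 2025, PR 36.96 falls between score 10 (PR 35.6) and 12 (PR 41.2).
Interpolate: 10 + (36.96 − 35.6)/(41.2 − 35.6) × (12 − 10) = 10.5

10.5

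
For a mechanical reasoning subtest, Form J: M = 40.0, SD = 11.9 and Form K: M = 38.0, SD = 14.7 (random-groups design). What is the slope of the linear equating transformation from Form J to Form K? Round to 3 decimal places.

1.235

A = SD_Y / SD_X = 14.7 / 11.9 = 1.235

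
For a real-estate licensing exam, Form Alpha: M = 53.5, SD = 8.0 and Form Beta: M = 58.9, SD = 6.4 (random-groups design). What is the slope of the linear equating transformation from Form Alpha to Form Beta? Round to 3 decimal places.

A = SD_Y / SD_X = 6.4 / 8.0 = 0.800

0.800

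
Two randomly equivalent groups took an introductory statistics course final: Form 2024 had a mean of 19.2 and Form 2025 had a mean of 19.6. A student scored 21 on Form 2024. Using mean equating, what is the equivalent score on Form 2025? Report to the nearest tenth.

21.4

Mean equating: y = x + (M_Y − M_X) = 21 + (19.6 − 19.2) = 21.4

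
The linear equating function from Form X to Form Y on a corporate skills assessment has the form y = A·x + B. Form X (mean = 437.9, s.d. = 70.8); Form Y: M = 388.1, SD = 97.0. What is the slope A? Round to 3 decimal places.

1.370

A = SD_Y / SD_X = 97.0 / 70.8 = 1.370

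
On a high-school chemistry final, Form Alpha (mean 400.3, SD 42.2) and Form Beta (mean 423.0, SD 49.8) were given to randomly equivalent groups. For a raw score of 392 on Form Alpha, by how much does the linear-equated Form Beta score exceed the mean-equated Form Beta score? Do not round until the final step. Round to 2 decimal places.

Mean-equated: 392 + (423.0 − 400.3) = 414.70
Linear-equated: (49.8/42.2)(392 − 400.3) + 423.0 = 413.205
Difference = 413.205 − 414.70 = -1.49

-1.49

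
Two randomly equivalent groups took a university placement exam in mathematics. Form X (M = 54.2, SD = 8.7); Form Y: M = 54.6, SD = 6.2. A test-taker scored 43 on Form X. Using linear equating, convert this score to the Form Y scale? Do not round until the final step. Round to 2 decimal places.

Linear equating: y = (SD_Y/SD_X)(x − M_X) + M_Y
y = (6.2/8.7)(43 − 54.2) + 54.6
y = 0.712644 × -11.2 + 54.6 = -7.9816 + 54.6 = 46.62

46.62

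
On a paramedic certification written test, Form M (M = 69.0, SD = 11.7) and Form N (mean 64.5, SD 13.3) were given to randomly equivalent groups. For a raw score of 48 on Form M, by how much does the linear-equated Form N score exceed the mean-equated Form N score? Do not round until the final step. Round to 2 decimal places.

-2.87

Mean-equated: 48 + (64.5 − 69.0) = 43.50
Linear-equated: (13.3/11.7)(48 − 69.0) + 64.5 = 40.628
Difference = 40.628 − 43.50 = -2.87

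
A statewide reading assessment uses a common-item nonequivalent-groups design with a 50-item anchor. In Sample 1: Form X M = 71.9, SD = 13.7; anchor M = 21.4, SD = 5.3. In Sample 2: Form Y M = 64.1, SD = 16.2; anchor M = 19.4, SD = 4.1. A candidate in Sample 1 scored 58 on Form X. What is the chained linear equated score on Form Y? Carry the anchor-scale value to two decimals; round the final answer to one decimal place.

50.7

Form X → anchor (Sample 1): v = (5.3/13.7)(58 − 71.9) + 21.4 = 16.02
anchor → Form Y (Sample 2): y = (16.2/4.1)(16.02 − 19.4) + 64.1 = 50.7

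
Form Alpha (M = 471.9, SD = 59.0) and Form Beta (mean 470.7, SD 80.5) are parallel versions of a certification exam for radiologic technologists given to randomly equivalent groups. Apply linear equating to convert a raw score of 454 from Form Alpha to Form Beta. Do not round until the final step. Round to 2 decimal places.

446.28

Linear equating: y = (SD_Y/SD_X)(x − M_X) + M_Y
y = (80.5/59.0)(454 − 471.9) + 470.7
y = 1.364407 × -17.9 + 470.7 = -24.4229 + 470.7 = 446.28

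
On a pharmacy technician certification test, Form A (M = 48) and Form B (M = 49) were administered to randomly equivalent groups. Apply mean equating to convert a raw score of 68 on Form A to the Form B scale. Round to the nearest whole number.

Mean equating: y = x + (M_Y − M_X) = 68 + (49 − 48) = 69

69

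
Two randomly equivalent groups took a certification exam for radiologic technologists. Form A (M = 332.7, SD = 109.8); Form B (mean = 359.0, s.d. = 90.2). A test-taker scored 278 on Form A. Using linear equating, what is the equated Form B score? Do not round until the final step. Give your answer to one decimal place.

314.1

Linear equating: y = (SD_Y/SD_X)(x − M_X) + M_Y
y = (90.2/109.8)(278 − 332.7) + 359.0
y = 0.821494 × -54.7 + 359.0 = -44.9357 + 359.0 = 314.1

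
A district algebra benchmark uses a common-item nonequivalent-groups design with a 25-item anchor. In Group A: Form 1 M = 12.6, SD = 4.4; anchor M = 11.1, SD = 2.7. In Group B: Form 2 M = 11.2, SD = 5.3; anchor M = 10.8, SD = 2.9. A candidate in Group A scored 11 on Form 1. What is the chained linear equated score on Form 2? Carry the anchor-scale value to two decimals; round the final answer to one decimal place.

Form 1 → anchor (Group A): v = (2.7/4.4)(11 − 12.6) + 11.1 = 10.12
anchor → Form 2 (Group B): y = (5.3/2.9)(10.12 − 10.8) + 11.2 = 10.0

10.0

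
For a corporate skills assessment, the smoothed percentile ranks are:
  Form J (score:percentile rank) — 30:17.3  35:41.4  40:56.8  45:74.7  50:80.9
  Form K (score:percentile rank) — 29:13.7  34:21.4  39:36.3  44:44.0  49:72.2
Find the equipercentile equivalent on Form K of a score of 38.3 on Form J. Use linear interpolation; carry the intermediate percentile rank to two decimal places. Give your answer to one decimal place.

PR of 38.3 on Form J: 41.4 + (38.3 − 35)/(40 − 35) × (56.8 − 41.4) = 51.56
On Form K, PR 51.56 falls between score 44 (PR 44.0) and 49 (PR 72.2).
Interpolate: 44 + (51.56 − 44.0)/(72.2 − 44.0) × (49 − 44) = 45.3

45.3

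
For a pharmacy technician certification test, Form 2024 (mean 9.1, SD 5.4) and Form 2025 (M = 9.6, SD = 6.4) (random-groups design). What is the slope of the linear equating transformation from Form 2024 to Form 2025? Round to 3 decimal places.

A = SD_Y / SD_X = 6.4 / 5.4 = 1.185

1.185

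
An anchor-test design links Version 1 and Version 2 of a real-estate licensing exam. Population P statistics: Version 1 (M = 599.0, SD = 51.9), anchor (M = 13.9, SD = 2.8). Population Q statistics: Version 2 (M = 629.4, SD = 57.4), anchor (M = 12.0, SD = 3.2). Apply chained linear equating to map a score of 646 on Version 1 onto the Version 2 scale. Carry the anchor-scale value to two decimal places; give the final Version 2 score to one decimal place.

709.0

Version 1 → anchor (Population P): v = (2.8/51.9)(646 − 599.0) + 13.9 = 16.44
anchor → Version 2 (Population Q): y = (57.4/3.2)(16.44 − 12.0) + 629.4 = 709.0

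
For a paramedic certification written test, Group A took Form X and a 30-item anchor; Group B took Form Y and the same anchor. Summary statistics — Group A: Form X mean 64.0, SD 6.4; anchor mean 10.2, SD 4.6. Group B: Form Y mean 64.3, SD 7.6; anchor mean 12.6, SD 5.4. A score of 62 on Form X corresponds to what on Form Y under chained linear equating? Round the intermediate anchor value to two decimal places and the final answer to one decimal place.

58.9

Form X → anchor (Group A): v = (4.6/6.4)(62 − 64.0) + 10.2 = 8.76
anchor → Form Y (Group B): y = (7.6/5.4)(8.76 − 12.6) + 64.3 = 58.9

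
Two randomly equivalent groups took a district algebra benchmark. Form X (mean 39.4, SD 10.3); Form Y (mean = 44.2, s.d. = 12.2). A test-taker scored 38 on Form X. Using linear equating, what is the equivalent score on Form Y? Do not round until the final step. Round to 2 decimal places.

42.54

Linear equating: y = (SD_Y/SD_X)(x − M_X) + M_Y
y = (12.2/10.3)(38 − 39.4) + 44.2
y = 1.184466 × -1.4 + 44.2 = -1.6583 + 44.2 = 42.54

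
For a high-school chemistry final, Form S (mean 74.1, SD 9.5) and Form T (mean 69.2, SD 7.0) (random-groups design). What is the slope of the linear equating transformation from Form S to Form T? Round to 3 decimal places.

A = SD_Y / SD_X = 7.0 / 9.5 = 0.737

0.737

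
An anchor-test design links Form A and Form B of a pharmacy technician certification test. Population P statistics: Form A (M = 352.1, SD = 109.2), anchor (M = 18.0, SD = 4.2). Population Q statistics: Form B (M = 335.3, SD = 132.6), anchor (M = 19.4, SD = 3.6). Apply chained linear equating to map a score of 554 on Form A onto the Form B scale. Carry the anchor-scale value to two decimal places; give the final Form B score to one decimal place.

569.9

Form A → anchor (Population P): v = (4.2/109.2)(554 − 352.1) + 18.0 = 25.77
anchor → Form B (Population Q): y = (132.6/3.6)(25.77 − 19.4) + 335.3 = 569.9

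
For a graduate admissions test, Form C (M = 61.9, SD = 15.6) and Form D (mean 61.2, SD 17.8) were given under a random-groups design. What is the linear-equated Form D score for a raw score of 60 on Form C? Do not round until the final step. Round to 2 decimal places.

Linear equating: y = (SD_Y/SD_X)(x − M_X) + M_Y
y = (17.8/15.6)(60 − 61.9) + 61.2
y = 1.141026 × -1.9 + 61.2 = -2.1679 + 61.2 = 59.03

59.03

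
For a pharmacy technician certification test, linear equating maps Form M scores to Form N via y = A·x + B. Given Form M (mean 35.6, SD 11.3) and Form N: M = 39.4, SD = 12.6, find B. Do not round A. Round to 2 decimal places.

-0.30

A = SD_Y / SD_X = 12.6 / 11.3 = 1.115044
B = M_Y − A·M_X = 39.4 − 1.115044 × 35.6 = -0.30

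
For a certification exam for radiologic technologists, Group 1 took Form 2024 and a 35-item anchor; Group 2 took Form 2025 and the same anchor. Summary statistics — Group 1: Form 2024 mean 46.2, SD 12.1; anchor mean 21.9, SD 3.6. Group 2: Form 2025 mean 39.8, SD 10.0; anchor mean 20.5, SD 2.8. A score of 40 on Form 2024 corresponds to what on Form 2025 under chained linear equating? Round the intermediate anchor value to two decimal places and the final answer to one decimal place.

38.2

Form 2024 → anchor (Group 1): v = (3.6/12.1)(40 − 46.2) + 21.9 = 20.06
anchor → Form 2025 (Group 2): y = (10.0/2.8)(20.06 − 20.5) + 39.8 = 38.2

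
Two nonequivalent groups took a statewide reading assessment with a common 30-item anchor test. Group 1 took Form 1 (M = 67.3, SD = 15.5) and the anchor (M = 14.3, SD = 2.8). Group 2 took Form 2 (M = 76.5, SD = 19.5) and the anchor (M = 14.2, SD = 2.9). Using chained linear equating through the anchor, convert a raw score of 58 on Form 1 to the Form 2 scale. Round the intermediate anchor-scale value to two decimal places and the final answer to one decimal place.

65.9

Form 1 → anchor (Group 1): v = (2.8/15.5)(58 − 67.3) + 14.3 = 12.62
anchor → Form 2 (Group 2): y = (19.5/2.9)(12.62 − 14.2) + 76.5 = 65.9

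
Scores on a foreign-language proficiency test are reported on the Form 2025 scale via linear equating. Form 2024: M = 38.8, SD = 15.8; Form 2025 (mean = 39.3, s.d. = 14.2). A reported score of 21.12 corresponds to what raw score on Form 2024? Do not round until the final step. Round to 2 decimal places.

18.57

Invert y = (SD_Y/SD_X)(x − M_X) + M_Y:
x = (SD_X/SD_Y)(y − M_Y) + M_X = (15.8/14.2)(21.12 − 39.3) + 38.8
x = 1.112676 × -18.180 + 38.8 = 18.57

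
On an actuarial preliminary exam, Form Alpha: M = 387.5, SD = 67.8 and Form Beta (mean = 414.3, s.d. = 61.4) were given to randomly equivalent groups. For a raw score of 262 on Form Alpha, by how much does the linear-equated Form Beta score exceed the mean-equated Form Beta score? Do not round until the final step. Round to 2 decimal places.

Mean-equated: 262 + (414.3 − 387.5) = 288.80
Linear-equated: (61.4/67.8)(262 − 387.5) + 414.3 = 300.647
Difference = 300.647 − 288.80 = 11.85

11.85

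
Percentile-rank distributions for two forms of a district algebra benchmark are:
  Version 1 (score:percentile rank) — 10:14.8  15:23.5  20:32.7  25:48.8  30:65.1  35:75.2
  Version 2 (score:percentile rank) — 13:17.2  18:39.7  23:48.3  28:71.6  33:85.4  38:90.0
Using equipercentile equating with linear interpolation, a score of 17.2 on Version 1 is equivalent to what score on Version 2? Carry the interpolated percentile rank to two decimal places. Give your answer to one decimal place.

PR of 17.2 on Version 1: 23.5 + (17.2 − 15)/(20 − 15) × (32.7 − 23.5) = 27.55
On Version 2, PR 27.55 falls between score 13 (PR 17.2) and 18 (PR 39.7).
Interpolate: 13 + (27.55 − 17.2)/(39.7 − 17.2) × (18 − 13) = 15.3

15.3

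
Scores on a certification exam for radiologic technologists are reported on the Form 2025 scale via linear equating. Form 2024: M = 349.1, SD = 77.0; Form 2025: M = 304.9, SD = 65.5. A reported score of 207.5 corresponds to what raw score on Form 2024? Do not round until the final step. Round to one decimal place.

Invert y = (SD_Y/SD_X)(x − M_X) + M_Y:
x = (SD_X/SD_Y)(y − M_Y) + M_X = (77.0/65.5)(207.5 − 304.9) + 349.1
x = 1.175573 × -97.400 + 349.1 = 234.6

234.6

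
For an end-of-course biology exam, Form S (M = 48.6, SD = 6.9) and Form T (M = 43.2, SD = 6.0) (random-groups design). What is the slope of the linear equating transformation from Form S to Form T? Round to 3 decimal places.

A = SD_Y / SD_X = 6.0 / 6.9 = 0.870

0.870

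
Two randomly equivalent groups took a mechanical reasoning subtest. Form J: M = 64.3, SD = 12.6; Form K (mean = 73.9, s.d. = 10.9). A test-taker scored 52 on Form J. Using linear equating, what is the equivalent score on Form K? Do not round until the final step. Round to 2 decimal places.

Linear equating: y = (SD_Y/SD_X)(x − M_X) + M_Y
y = (10.9/12.6)(52 − 64.3) + 73.9
y = 0.865079 × -12.3 + 73.9 = -10.6405 + 73.9 = 63.26

63.26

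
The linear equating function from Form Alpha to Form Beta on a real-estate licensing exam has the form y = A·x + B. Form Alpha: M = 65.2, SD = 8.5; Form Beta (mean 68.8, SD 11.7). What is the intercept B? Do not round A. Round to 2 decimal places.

A = SD_Y / SD_X = 11.7 / 8.5 = 1.376471
B = M_Y − A·M_X = 68.8 − 1.376471 × 65.2 = -20.95

-20.95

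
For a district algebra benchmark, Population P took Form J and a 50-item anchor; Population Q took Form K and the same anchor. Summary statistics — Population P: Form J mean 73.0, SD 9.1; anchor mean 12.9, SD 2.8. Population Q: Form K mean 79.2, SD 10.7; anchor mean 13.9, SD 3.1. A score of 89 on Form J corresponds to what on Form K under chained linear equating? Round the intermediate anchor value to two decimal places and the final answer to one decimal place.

92.7

Form J → anchor (Population P): v = (2.8/9.1)(89 − 73.0) + 12.9 = 17.82
anchor → Form K (Population Q): y = (10.7/3.1)(17.82 − 13.9) + 79.2 = 92.7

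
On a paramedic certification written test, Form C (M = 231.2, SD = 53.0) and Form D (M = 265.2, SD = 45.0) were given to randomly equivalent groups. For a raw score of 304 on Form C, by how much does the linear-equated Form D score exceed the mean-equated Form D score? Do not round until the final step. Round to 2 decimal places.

Mean-equated: 304 + (265.2 − 231.2) = 338.00
Linear-equated: (45.0/53.0)(304 − 231.2) + 265.2 = 327.011
Difference = 327.011 − 338.00 = -10.99

-10.99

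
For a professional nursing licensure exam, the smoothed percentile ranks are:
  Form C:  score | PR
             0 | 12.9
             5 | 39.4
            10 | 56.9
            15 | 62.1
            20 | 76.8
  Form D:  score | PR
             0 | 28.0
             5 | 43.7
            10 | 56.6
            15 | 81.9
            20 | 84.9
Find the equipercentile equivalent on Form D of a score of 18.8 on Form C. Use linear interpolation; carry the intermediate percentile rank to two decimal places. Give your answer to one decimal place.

13.3

PR of 18.8 on Form C: 62.1 + (18.8 − 15)/(20 − 15) × (76.8 − 62.1) = 73.27
On Form D, PR 73.27 falls between score 10 (PR 56.6) and 15 (PR 81.9).
Interpolate: 10 + (73.27 − 56.6)/(81.9 − 56.6) × (15 − 10) = 13.3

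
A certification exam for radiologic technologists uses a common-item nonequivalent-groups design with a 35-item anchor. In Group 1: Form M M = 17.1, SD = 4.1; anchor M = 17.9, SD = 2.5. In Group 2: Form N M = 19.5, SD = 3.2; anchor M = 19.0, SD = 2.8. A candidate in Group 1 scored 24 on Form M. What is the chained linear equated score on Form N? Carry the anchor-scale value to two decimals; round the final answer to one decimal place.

23.1

Form M → anchor (Group 1): v = (2.5/4.1)(24 − 17.1) + 17.9 = 22.11
anchor → Form N (Group 2): y = (3.2/2.8)(22.11 − 19.0) + 19.5 = 23.1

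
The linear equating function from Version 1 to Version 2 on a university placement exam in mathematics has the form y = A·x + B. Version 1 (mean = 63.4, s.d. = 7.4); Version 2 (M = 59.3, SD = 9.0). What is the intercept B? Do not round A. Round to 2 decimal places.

-17.81

A = SD_Y / SD_X = 9.0 / 7.4 = 1.216216
B = M_Y − A·M_X = 59.3 − 1.216216 × 63.4 = -17.81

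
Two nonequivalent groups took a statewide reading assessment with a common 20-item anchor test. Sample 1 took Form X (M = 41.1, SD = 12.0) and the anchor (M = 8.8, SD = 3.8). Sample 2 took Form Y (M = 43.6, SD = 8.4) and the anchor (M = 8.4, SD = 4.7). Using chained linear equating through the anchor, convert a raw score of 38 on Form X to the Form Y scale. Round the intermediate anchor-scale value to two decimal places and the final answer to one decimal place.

42.6

Form X → anchor (Sample 1): v = (3.8/12.0)(38 − 41.1) + 8.8 = 7.82
anchor → Form Y (Sample 2): y = (8.4/4.7)(7.82 − 8.4) + 43.6 = 42.6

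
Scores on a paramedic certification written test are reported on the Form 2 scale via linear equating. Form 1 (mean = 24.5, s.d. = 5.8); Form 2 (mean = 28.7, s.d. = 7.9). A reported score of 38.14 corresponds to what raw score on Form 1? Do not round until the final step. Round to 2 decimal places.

31.43

Invert y = (SD_Y/SD_X)(x − M_X) + M_Y:
x = (SD_X/SD_Y)(y − M_Y) + M_X = (5.8/7.9)(38.14 − 28.7) + 24.5
x = 0.734177 × 9.440 + 24.5 = 31.43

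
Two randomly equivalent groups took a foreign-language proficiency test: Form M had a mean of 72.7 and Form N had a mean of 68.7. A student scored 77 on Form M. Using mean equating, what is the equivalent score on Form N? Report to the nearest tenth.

73.0

Mean equating: y = x + (M_Y − M_X) = 77 + (68.7 − 72.7) = 73.0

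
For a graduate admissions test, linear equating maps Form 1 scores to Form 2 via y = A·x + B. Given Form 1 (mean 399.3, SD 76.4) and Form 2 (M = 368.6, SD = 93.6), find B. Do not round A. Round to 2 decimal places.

A = SD_Y / SD_X = 93.6 / 76.4 = 1.225131
B = M_Y − A·M_X = 368.6 − 1.225131 × 399.3 = -120.59

-120.59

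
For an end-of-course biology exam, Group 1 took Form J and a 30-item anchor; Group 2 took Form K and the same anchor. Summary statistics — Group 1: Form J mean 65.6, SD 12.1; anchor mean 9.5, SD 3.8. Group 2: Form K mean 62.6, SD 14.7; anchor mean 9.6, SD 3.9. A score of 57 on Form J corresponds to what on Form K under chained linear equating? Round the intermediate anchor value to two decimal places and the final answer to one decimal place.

52.0

Form J → anchor (Group 1): v = (3.8/12.1)(57 − 65.6) + 9.5 = 6.80
anchor → Form K (Group 2): y = (14.7/3.9)(6.80 − 9.6) + 62.6 = 52.0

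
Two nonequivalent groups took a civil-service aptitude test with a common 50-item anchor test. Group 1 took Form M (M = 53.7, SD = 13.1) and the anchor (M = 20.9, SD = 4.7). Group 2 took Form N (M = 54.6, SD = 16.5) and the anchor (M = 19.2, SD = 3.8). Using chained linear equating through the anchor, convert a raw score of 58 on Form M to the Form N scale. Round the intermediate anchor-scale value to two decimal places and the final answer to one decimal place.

68.7

Form M → anchor (Group 1): v = (4.7/13.1)(58 − 53.7) + 20.9 = 22.44
anchor → Form N (Group 2): y = (16.5/3.8)(22.44 − 19.2) + 54.6 = 68.7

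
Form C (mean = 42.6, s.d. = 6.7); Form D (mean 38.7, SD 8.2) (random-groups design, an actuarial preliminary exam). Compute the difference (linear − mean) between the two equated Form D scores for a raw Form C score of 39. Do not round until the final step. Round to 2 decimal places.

-0.81

Mean-equated: 39 + (38.7 − 42.6) = 35.10
Linear-equated: (8.2/6.7)(39 − 42.6) + 38.7 = 34.294
Difference = 34.294 − 35.10 = -0.81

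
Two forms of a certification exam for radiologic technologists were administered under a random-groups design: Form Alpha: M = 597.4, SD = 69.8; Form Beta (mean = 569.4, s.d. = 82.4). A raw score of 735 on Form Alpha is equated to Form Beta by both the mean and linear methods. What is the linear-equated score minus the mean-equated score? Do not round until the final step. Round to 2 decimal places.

Mean-equated: 735 + (569.4 − 597.4) = 707.00
Linear-equated: (82.4/69.8)(735 − 597.4) + 569.4 = 731.839
Difference = 731.839 − 707.00 = 24.84

24.84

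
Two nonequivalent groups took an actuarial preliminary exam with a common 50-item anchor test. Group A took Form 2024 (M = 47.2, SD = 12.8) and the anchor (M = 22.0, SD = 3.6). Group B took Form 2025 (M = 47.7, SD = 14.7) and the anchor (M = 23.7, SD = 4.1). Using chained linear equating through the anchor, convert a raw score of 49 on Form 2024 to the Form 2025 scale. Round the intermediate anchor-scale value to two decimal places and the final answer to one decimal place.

43.4

Form 2024 → anchor (Group A): v = (3.6/12.8)(49 − 47.2) + 22.0 = 22.51
anchor → Form 2025 (Group B): y = (14.7/4.1)(22.51 − 23.7) + 47.7 = 43.4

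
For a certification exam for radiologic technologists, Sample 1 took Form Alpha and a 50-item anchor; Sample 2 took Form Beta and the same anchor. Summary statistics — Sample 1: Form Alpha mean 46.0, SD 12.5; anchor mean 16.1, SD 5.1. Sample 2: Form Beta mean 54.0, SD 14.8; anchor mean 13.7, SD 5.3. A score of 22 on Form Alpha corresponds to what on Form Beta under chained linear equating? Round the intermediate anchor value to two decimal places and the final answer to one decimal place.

Form Alpha → anchor (Sample 1): v = (5.1/12.5)(22 − 46.0) + 16.1 = 6.31
anchor → Form Beta (Sample 2): y = (14.8/5.3)(6.31 − 13.7) + 54.0 = 33.4

33.4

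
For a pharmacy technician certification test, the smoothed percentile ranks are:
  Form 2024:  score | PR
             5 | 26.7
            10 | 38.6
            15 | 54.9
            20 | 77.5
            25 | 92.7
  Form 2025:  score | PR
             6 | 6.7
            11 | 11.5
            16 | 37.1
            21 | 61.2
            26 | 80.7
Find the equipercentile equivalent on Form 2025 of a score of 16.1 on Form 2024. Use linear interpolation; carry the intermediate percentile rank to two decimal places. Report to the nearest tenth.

PR of 16.1 on Form 2024: 54.9 + (16.1 − 15)/(20 − 15) × (77.5 − 54.9) = 59.87
On Form 2025, PR 59.87 falls between score 16 (PR 37.1) and 21 (PR 61.2).
Interpolate: 16 + (59.87 − 37.1)/(61.2 − 37.1) × (21 − 16) = 20.7

20.7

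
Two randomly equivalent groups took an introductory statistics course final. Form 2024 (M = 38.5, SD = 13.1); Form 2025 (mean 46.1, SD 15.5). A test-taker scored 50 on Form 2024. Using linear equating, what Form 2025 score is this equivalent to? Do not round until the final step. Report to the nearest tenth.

Linear equating: y = (SD_Y/SD_X)(x − M_X) + M_Y
y = (15.5/13.1)(50 − 38.5) + 46.1
y = 1.183206 × 11.5 + 46.1 = 13.6069 + 46.1 = 59.7

59.7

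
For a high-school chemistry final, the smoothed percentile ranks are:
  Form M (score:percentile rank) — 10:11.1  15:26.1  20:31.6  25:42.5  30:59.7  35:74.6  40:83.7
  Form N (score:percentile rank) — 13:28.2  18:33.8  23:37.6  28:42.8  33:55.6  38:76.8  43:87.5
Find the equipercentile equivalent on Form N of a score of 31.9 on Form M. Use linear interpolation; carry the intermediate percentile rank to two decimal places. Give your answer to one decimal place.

35.3

PR of 31.9 on Form M: 59.7 + (31.9 − 30)/(35 − 30) × (74.6 − 59.7) = 65.36
On Form N, PR 65.36 falls between score 33 (PR 55.6) and 38 (PR 76.8).
Interpolate: 33 + (65.36 − 55.6)/(76.8 − 55.6) × (38 − 33) = 35.3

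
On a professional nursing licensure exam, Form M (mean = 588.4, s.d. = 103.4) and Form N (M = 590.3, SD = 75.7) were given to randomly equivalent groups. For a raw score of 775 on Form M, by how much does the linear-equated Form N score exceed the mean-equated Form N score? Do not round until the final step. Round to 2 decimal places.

Mean-equated: 775 + (590.3 − 588.4) = 776.90
Linear-equated: (75.7/103.4)(775 − 588.4) + 590.3 = 726.911
Difference = 726.911 − 776.90 = -49.99

-49.99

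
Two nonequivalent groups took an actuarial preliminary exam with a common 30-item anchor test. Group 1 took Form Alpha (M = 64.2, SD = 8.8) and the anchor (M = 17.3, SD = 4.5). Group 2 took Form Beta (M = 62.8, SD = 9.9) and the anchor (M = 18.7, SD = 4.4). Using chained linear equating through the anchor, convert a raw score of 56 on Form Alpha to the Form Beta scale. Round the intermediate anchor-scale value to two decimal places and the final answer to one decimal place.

Form Alpha → anchor (Group 1): v = (4.5/8.8)(56 − 64.2) + 17.3 = 13.11
anchor → Form Beta (Group 2): y = (9.9/4.4)(13.11 − 18.7) + 62.8 = 50.2

50.2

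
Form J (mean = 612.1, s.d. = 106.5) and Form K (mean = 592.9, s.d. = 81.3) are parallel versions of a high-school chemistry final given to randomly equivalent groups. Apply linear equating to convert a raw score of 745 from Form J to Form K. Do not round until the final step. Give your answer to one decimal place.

Linear equating: y = (SD_Y/SD_X)(x − M_X) + M_Y
y = (81.3/106.5)(745 − 612.1) + 592.9
y = 0.763380 × 132.9 + 592.9 = 101.4532 + 592.9 = 694.4

694.4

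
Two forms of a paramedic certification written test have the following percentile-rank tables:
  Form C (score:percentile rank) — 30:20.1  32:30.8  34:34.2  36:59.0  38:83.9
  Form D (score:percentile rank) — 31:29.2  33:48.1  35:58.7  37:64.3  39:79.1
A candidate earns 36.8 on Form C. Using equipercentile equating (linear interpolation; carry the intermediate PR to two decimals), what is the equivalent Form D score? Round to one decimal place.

PR of 36.8 on Form C: 59.0 + (36.8 − 36)/(38 − 36) × (83.9 − 59.0) = 68.96
On Form D, PR 68.96 falls between score 37 (PR 64.3) and 39 (PR 79.1).
Interpolate: 37 + (68.96 − 64.3)/(79.1 − 64.3) × (39 − 37) = 37.6

37.6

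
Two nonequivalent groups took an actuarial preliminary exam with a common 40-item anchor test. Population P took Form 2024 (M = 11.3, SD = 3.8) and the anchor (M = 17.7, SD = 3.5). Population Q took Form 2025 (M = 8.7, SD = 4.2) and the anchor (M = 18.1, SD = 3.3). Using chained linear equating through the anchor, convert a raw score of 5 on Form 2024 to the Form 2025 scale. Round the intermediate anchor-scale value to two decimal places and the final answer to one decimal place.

Form 2024 → anchor (Population P): v = (3.5/3.8)(5 − 11.3) + 17.7 = 11.90
anchor → Form 2025 (Population Q): y = (4.2/3.3)(11.90 − 18.1) + 8.7 = 0.8

0.8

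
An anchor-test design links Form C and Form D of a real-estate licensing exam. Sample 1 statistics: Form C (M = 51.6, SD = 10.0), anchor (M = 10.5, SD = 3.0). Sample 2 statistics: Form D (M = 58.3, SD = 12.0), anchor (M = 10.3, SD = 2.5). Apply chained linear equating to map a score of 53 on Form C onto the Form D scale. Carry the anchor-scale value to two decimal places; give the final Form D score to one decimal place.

61.3

Form C → anchor (Sample 1): v = (3.0/10.0)(53 − 51.6) + 10.5 = 10.92
anchor → Form D (Sample 2): y = (12.0/2.5)(10.92 − 10.3) + 58.3 = 61.3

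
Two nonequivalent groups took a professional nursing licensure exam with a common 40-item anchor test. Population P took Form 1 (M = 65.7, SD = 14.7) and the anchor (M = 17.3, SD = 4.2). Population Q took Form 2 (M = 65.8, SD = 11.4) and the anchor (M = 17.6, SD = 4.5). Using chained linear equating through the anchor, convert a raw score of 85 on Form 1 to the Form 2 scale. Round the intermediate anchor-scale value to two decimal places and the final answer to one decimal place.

79.0

Form 1 → anchor (Population P): v = (4.2/14.7)(85 − 65.7) + 17.3 = 22.81
anchor → Form 2 (Population Q): y = (11.4/4.5)(22.81 − 17.6) + 65.8 = 79.0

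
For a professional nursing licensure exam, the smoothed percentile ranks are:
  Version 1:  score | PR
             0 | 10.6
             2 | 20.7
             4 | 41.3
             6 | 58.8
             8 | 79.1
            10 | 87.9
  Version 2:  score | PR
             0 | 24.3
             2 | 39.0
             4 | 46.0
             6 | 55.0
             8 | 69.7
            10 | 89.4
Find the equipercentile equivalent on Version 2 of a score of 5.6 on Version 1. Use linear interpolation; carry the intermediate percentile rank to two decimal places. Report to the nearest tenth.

6.0

PR of 5.6 on Version 1: 41.3 + (5.6 − 4)/(6 − 4) × (58.8 − 41.3) = 55.30
On Version 2, PR 55.30 falls between score 6 (PR 55.0) and 8 (PR 69.7).
Interpolate: 6 + (55.30 − 55.0)/(69.7 − 55.0) × (8 − 6) = 6.0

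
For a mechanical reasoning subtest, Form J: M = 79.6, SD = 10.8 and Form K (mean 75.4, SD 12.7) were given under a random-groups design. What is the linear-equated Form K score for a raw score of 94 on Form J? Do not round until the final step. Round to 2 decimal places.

92.33

Linear equating: y = (SD_Y/SD_X)(x − M_X) + M_Y
y = (12.7/10.8)(94 − 79.6) + 75.4
y = 1.175926 × 14.4 + 75.4 = 16.9333 + 75.4 = 92.33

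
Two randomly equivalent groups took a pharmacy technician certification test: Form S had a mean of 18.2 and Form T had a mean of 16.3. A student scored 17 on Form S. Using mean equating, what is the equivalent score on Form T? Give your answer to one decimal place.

15.1

Mean equating: y = x + (M_Y − M_X) = 17 + (16.3 − 18.2) = 15.1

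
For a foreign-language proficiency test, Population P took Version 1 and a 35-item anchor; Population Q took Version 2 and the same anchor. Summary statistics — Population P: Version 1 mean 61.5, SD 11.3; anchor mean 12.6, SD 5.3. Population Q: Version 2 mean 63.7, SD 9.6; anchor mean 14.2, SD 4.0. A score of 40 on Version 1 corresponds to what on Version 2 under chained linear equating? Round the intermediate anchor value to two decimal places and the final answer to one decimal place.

Version 1 → anchor (Population P): v = (5.3/11.3)(40 − 61.5) + 12.6 = 2.52
anchor → Version 2 (Population Q): y = (9.6/4.0)(2.52 − 14.2) + 63.7 = 35.7

35.7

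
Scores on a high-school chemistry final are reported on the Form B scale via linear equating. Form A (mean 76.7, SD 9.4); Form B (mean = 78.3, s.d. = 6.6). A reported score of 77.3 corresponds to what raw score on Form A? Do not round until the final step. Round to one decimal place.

75.3

Invert y = (SD_Y/SD_X)(x − M_X) + M_Y:
x = (SD_X/SD_Y)(y − M_Y) + M_X = (9.4/6.6)(77.3 − 78.3) + 76.7
x = 1.424242 × -1.000 + 76.7 = 75.3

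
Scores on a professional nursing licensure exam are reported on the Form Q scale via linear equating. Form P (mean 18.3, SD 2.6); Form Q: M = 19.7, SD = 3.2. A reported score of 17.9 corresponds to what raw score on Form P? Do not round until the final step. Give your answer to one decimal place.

Invert y = (SD_Y/SD_X)(x − M_X) + M_Y:
x = (SD_X/SD_Y)(y − M_Y) + M_X = (2.6/3.2)(17.9 − 19.7) + 18.3
x = 0.812500 × -1.800 + 18.3 = 16.8

16.8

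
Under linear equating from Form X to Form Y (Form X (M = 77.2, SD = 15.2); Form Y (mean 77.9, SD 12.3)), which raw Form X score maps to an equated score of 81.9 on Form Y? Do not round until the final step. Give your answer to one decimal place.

82.1

Invert y = (SD_Y/SD_X)(x − M_X) + M_Y:
x = (SD_X/SD_Y)(y − M_Y) + M_X = (15.2/12.3)(81.9 − 77.9) + 77.2
x = 1.235772 × 4.000 + 77.2 = 82.1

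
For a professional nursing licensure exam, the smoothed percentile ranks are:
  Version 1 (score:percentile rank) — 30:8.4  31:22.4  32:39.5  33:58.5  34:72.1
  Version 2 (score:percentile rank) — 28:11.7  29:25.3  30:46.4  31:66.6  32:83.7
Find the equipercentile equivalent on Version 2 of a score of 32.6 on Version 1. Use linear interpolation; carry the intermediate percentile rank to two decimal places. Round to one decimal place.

30.2

PR of 32.6 on Version 1: 39.5 + (32.6 − 32)/(33 − 32) × (58.5 − 39.5) = 50.90
On Version 2, PR 50.90 falls between score 30 (PR 46.4) and 31 (PR 66.6).
Interpolate: 30 + (50.90 − 46.4)/(66.6 − 46.4) × (31 − 30) = 30.2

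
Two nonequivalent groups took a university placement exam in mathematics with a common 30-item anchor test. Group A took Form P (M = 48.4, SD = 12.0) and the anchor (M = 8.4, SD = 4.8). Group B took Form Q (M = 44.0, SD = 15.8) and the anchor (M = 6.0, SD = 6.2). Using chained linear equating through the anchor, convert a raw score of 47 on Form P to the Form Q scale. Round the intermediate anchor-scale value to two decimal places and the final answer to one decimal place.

Form P → anchor (Group A): v = (4.8/12.0)(47 − 48.4) + 8.4 = 7.84
anchor → Form Q (Group B): y = (15.8/6.2)(7.84 − 6.0) + 44.0 = 48.7

48.7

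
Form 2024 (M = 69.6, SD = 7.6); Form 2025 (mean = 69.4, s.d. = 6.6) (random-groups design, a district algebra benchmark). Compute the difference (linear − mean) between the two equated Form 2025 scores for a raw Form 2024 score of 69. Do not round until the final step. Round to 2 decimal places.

Mean-equated: 69 + (69.4 − 69.6) = 68.80
Linear-equated: (6.6/7.6)(69 − 69.6) + 69.4 = 68.879
Difference = 68.879 − 68.80 = 0.08

0.08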